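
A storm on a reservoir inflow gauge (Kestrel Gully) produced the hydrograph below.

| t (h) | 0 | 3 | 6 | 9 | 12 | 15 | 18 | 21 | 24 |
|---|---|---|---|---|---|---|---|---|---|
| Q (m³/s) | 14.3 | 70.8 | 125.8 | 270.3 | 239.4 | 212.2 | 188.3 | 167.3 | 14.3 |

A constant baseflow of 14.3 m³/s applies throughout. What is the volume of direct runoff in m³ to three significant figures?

Direct-runoff ordinates (Q − Q_b): 0.0, 56.5, 111.5, 256.0, 225.1, 197.9, 174.0, 153.0, 0.0 m³/s.
ΣQ_DR = 1174 m³/s.
With Δt = 3 h = 10800 s, V = ΣQ_DR · Δt = 1174 × 10800 = 1.27 × 10^7 m³.

V ≈ 1.27 × 10^7 m³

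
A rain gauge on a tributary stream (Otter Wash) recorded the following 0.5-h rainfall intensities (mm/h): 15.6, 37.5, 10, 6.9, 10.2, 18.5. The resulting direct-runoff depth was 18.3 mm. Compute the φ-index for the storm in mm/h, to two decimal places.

φ ≈ 11.67 mm/h

Only the 3 blocks with intensity above φ contribute runoff: 15.6, 37.5, 18.5 mm/h.
Σ(I−φ)·Δt = d  ⇒  (15.6+37.5+18.5 − 3φ)·0.5 = 18.3
φ = (71.60 − 18.3/0.5) / 3 = 11.67 mm/h.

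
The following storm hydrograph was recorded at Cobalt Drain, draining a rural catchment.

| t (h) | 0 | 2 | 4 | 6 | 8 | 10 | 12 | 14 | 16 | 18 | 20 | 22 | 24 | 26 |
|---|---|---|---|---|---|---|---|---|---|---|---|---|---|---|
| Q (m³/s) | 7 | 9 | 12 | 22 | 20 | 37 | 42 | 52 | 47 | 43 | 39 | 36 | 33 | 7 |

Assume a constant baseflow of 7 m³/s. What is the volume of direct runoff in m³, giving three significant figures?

Direct-runoff ordinates (Q − Q_b): 0.0, 2.0, 5.0, 15.0, 13.0, 30.0, 35.0, 45.0, 40.0, 36.0, 32.0, 29.0, 26.0, 0.0 m³/s.
ΣQ_DR = 308.0 m³/s.
With Δt = 2 h = 7200 s, V = ΣQ_DR · Δt = 308.0 × 7200 = 2.22 × 10^6 m³.

V ≈ 2.22 × 10^6 m³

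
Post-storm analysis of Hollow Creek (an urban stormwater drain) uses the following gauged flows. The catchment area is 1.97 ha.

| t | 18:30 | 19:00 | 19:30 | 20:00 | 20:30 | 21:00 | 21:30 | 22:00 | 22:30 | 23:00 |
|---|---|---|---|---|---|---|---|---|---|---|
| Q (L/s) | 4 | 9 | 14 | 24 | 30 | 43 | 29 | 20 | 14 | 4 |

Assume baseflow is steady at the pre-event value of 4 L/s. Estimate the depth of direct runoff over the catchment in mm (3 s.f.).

Direct runoff: 0.0, 5.0, 10.0, 20.0, 26.0, 39.0, 25.0, 16.0, 10.0, 0.0 L/s; ΣQ_DR = 151.0 L/s.
V = ΣQ_DR · Δt = 151.0 × 1800 s = 2.718 × 10^5 L.
Over A = 1.97 ha, depth = V / A = 13.8 mm.

d ≈ 13.8 mm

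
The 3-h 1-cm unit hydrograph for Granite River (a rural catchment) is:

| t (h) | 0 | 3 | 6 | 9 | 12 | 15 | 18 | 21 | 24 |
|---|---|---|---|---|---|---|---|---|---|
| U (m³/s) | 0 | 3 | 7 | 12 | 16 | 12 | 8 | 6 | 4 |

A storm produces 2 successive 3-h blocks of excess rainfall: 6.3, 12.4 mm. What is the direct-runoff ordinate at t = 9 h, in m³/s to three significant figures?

By discrete convolution, Q_j = Σ (P_i / 10 mm) · U_{j−i}.
At t = 9 h (j=3): Q = (6.3/10)·12 + (12.4/10)·7 = 16.2 m³/s.

Q ≈ 16.2 m³/s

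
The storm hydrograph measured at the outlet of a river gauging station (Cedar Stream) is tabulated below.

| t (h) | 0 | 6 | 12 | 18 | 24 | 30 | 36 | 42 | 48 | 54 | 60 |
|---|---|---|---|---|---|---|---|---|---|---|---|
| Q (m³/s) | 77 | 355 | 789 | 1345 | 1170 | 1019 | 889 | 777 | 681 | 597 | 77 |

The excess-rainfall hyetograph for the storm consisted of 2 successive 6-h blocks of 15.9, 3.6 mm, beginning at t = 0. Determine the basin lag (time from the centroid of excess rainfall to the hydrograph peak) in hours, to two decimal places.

t_L ≈ 13.89 h

Centroid of excess rainfall: t_c = Σ P_i·t̄_i / ΣP_i = 4.1077 h (block centres at 3, 9 h).
Hydrograph peak occurs at t = 18 h, so basin lag t_L = 18 − 4.1077 = 13.89 h.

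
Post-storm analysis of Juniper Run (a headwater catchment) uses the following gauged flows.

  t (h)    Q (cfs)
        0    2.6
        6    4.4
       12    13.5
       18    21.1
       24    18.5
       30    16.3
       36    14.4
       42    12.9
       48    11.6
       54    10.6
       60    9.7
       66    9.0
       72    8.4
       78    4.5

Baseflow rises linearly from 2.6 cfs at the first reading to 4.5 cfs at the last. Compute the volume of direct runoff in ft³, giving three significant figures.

Direct-runoff ordinates (Q − Q_b): 0.00, 1.65, 10.61, 18.06, 15.32, 12.97, 10.92, 9.28, 7.83, 6.68, 5.64, 4.79, 4.05, 0.00 cfs.
ΣQ_DR = 107.8 cfs.
With Δt = 6 h = 21600 s, V = ΣQ_DR · Δt = 107.8 × 21600 = 2.33 × 10^6 ft³.

V ≈ 2.33 × 10^6 ft³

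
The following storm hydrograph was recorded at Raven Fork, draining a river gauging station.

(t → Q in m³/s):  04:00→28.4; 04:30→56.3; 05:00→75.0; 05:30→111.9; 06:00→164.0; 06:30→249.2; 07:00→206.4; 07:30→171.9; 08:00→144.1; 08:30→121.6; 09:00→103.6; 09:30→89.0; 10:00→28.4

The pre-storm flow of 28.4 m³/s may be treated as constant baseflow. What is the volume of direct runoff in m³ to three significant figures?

V ≈ 2.13 × 10^6 m³

Direct-runoff ordinates (Q − Q_b): 0.0, 27.9, 46.6, 83.5, 135.6, 220.8, 178.0, 143.5, 115.7, 93.2, 75.2, 60.6, 0.0 m³/s.
ΣQ_DR = 1181 m³/s.
With Δt = 0.5 h = 1800 s, V = ΣQ_DR · Δt = 1181 × 1800 = 2.13 × 10^6 m³.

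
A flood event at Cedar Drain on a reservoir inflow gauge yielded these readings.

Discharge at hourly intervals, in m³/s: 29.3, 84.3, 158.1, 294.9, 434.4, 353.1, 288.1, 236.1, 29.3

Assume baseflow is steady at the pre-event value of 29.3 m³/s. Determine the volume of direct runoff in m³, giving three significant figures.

V ≈ 5.92 × 10^6 m³

Direct-runoff ordinates (Q − Q_b): 0.0, 55.0, 128.8, 265.6, 405.1, 323.8, 258.8, 206.8, 0.0 m³/s.
ΣQ_DR = 1644 m³/s.
With Δt = 1 h = 3600 s, V = ΣQ_DR · Δt = 1644 × 3600 = 5.92 × 10^6 m³.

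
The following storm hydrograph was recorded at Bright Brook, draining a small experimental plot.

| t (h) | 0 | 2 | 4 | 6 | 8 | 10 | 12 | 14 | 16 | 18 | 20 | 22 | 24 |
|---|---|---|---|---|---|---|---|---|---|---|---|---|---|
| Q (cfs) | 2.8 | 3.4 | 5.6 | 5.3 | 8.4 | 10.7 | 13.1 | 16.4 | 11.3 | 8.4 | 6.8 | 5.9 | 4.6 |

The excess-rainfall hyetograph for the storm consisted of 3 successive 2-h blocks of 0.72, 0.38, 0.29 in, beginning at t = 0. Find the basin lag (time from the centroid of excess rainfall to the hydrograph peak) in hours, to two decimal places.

Centroid of excess rainfall: t_c = Σ P_i·t̄_i / ΣP_i = 2.3813 h (block centres at 1, 3, 5 h).
Hydrograph peak occurs at t = 14 h, so basin lag t_L = 14 − 2.3813 = 11.62 h.

t_L ≈ 11.62 h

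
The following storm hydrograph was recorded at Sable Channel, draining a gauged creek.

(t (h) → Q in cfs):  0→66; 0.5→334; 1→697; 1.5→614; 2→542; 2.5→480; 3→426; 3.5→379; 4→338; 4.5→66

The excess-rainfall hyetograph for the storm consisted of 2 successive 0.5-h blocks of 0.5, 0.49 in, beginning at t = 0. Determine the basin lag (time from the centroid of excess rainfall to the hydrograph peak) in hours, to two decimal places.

t_L ≈ 0.50 h

Centroid of excess rainfall: t_c = Σ P_i·t̄_i / ΣP_i = 0.4975 h (block centres at 0.25, 0.75 h).
Hydrograph peak occurs at t = 1 h, so basin lag t_L = 1 − 0.4975 = 0.50 h.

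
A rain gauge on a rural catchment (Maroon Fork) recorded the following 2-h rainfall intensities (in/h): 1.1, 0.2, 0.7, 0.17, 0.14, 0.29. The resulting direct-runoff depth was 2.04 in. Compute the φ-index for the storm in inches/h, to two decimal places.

φ ≈ 0.39 in/h

Only the 2 blocks with intensity above φ contribute runoff: 1.1, 0.7 in/h.
Σ(I−φ)·Δt = d  ⇒  (1.1+0.7 − 2φ)·2 = 2.04
φ = (1.800 − 2.04/2) / 2 = 0.39 in/h.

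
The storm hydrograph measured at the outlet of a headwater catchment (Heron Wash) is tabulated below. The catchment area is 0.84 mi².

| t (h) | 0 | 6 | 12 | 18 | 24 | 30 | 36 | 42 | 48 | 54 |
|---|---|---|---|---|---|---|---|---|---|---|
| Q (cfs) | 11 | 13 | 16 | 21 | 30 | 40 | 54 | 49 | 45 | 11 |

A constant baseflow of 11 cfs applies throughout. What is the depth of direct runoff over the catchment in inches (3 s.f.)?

d ≈ 1.99 in

Direct runoff: 0.0, 2.0, 5.0, 10.0, 19.0, 29.0, 43.0, 38.0, 34.0, 0.0 cfs; ΣQ_DR = 180.0 cfs.
V = ΣQ_DR · Δt = 180.0 × 21600 s = 3.888 × 10^6 ft³.
Over A = 0.84 mi², depth = V / A = 1.99 in.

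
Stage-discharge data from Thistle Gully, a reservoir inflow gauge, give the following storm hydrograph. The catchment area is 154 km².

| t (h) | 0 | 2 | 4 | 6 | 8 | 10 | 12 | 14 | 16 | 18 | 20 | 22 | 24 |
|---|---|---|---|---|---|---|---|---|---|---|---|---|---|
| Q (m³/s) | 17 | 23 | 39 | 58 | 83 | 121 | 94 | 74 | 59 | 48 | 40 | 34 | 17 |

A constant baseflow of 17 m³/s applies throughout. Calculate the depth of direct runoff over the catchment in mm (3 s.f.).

d ≈ 22.7 mm

Direct runoff: 0.0, 6.0, 22.0, 41.0, 66.0, 104.0, 77.0, 57.0, 42.0, 31.0, 23.0, 17.0, 0.0 m³/s; ΣQ_DR = 486.0 m³/s.
V = ΣQ_DR · Δt = 486.0 × 7200 s = 3.499 × 10^6 m³.
Over A = 154 km², depth = V / A = 22.7 mm.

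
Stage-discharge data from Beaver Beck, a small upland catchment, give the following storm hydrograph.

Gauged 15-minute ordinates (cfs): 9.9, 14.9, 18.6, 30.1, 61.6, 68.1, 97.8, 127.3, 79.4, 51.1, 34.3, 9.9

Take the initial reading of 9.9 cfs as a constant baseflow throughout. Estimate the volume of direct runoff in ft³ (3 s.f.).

V ≈ 4.36 × 10^5 ft³

Direct-runoff ordinates (Q − Q_b): 0.0, 5.0, 8.7, 20.2, 51.7, 58.2, 87.9, 117.4, 69.5, 41.2, 24.4, 0.0 cfs.
ΣQ_DR = 484.2 cfs.
With Δt = 0.25 h = 900 s, V = ΣQ_DR · Δt = 484.2 × 900 = 4.36 × 10^5 ft³.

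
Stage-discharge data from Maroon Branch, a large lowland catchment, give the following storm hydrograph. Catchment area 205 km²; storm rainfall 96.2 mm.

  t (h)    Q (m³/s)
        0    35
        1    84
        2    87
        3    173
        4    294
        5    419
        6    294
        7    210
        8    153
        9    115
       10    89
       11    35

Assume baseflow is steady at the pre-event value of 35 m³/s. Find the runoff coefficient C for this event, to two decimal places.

C ≈ 0.29

ΣQ_DR = 1568 m³/s; V = ΣQ_DR·Δt = 5.645 × 10^6 m³.
Runoff depth d = V / A = 27.54 mm.
C = d / P = 27.54 / 96.2 = 0.29.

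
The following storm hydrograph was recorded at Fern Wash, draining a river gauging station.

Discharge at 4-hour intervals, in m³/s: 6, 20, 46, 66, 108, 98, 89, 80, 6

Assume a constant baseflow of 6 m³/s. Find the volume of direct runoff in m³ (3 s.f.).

V ≈ 6.70 × 10^6 m³

Direct-runoff ordinates (Q − Q_b): 0.0, 14.0, 40.0, 60.0, 102.0, 92.0, 83.0, 74.0, 0.0 m³/s.
ΣQ_DR = 465.0 m³/s.
With Δt = 4 h = 14400 s, V = ΣQ_DR · Δt = 465.0 × 14400 = 6.70 × 10^6 m³.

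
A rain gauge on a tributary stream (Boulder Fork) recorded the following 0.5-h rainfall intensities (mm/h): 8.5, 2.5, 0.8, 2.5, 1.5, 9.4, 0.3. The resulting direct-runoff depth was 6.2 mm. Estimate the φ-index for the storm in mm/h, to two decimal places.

φ ≈ 2.75 mm/h

Only the 2 blocks with intensity above φ contribute runoff: 8.5, 9.4 mm/h.
Σ(I−φ)·Δt = d  ⇒  (8.5+9.4 − 2φ)·0.5 = 6.2
φ = (17.90 − 6.2/0.5) / 2 = 2.75 mm/h.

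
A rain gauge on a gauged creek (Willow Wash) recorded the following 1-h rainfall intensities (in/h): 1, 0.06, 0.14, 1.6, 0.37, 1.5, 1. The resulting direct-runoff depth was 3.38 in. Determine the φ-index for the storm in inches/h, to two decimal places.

φ ≈ 0.43 in/h

Only the 4 blocks with intensity above φ contribute runoff: 1, 1.6, 1.5, 1 in/h.
Σ(I−φ)·Δt = d  ⇒  (1+1.6+1.5+1 − 4φ)·1 = 3.38
φ = (5.100 − 3.38/1) / 4 = 0.43 in/h.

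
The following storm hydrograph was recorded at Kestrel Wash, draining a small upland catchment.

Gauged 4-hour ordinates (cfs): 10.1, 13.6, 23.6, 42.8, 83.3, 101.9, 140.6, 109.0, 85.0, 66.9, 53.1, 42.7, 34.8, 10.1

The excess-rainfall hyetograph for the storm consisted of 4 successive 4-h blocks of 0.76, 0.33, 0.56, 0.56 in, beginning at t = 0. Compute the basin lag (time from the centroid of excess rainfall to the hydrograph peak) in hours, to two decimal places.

Centroid of excess rainfall: t_c = Σ P_i·t̄_i / ΣP_i = 7.6652 h (block centres at 2, 6, 10, 14 h).
Hydrograph peak occurs at t = 24 h, so basin lag t_L = 24 − 7.6652 = 16.33 h.

t_L ≈ 16.33 h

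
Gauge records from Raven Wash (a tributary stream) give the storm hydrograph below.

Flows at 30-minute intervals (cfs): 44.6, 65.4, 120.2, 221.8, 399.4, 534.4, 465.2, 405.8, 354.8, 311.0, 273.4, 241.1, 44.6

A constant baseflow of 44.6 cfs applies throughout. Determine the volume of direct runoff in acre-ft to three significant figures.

V ≈ 120 acre-ft

Direct-runoff ordinates (Q − Q_b): 0.0, 20.8, 75.6, 177.2, 354.8, 489.8, 420.6, 361.2, 310.2, 266.4, 228.8, 196.5, 0.0 cfs.
ΣQ_DR = 2902 cfs.
With Δt = 0.5 h = 1800 s, V = ΣQ_DR · Δt = 2902 × 1800 = 5.22 × 10^6 ft³ = 120 acre-ft.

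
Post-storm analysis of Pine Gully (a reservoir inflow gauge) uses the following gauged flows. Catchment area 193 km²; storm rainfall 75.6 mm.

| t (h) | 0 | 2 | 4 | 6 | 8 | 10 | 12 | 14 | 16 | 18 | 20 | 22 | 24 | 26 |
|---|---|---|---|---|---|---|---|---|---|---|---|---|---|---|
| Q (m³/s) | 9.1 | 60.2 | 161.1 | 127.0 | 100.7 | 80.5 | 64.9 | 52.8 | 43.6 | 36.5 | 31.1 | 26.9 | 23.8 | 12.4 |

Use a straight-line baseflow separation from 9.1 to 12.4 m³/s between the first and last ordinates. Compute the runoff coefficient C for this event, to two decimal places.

ΣQ_DR = 680.1 m³/s; V = ΣQ_DR·Δt = 4.897 × 10^6 m³.
Runoff depth d = V / A = 25.37 mm.
C = d / P = 25.37 / 75.6 = 0.34.

C ≈ 0.34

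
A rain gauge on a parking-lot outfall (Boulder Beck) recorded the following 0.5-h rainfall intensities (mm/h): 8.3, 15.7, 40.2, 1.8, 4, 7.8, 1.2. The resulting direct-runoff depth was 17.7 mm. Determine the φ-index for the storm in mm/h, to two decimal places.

φ ≈ 10.25 mm/h

Only the 2 blocks with intensity above φ contribute runoff: 15.7, 40.2 mm/h.
Σ(I−φ)·Δt = d  ⇒  (15.7+40.2 − 2φ)·0.5 = 17.7
φ = (55.90 − 17.7/0.5) / 2 = 10.25 mm/h.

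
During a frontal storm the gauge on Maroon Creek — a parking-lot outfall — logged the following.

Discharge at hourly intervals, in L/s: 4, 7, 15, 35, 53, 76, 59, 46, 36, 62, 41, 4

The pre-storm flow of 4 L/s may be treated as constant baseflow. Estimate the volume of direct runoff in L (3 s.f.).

V ≈ 1.40 × 10^6 L

Direct-runoff ordinates (Q − Q_b): 0.0, 3.0, 11.0, 31.0, 49.0, 72.0, 55.0, 42.0, 32.0, 58.0, 37.0, 0.0 L/s.
ΣQ_DR = 390.0 L/s.
With Δt = 1 h = 3600 s, V = ΣQ_DR · Δt = 390.0 × 3600 = 1.40 × 10^6 L.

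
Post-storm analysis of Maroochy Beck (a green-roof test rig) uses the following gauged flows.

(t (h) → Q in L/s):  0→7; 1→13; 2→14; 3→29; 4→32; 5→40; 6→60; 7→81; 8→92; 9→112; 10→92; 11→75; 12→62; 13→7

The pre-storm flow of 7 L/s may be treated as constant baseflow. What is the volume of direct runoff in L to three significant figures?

V ≈ 2.22 × 10^6 L

Direct-runoff ordinates (Q − Q_b): 0.0, 6.0, 7.0, 22.0, 25.0, 33.0, 53.0, 74.0, 85.0, 105.0, 85.0, 68.0, 55.0, 0.0 L/s.
ΣQ_DR = 618.0 L/s.
With Δt = 1 h = 3600 s, V = ΣQ_DR · Δt = 618.0 × 3600 = 2.22 × 10^6 L.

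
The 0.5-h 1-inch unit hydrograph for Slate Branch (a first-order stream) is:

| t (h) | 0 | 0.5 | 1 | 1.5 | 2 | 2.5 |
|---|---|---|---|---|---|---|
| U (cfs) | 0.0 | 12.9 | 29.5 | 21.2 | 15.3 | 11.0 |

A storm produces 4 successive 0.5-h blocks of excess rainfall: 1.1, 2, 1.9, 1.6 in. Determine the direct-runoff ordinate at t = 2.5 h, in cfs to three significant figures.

By discrete convolution, Q_j = Σ (P_i / 1 in) · U_{j−i}.
At t = 2.5 h (j=5): Q = (1.1/1)·11.0 + (2/1)·15.3 + (1.9/1)·21.2 + (1.6/1)·29.5 = 130 cfs.

Q ≈ 130 cfs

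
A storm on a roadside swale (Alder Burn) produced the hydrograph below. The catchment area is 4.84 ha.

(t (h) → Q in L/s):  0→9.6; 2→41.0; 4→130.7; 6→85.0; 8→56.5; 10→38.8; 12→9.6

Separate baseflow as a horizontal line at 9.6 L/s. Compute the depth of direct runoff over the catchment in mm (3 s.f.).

Direct runoff: 0.0, 31.4, 121.1, 75.4, 46.9, 29.2, 0.0 L/s; ΣQ_DR = 304.0 L/s.
V = ΣQ_DR · Δt = 304.0 × 7200 s = 2.189 × 10^6 L.
Over A = 4.84 ha, depth = V / A = 45.2 mm.

d ≈ 45.2 mm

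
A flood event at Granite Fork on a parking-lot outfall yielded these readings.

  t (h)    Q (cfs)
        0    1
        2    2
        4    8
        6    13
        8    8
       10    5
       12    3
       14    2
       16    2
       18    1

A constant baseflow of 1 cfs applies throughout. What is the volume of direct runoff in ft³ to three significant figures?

Direct-runoff ordinates (Q − Q_b): 0.0, 1.0, 7.0, 12.0, 7.0, 4.0, 2.0, 1.0, 1.0, 0.0 cfs.
ΣQ_DR = 35.00 cfs.
With Δt = 2 h = 7200 s, V = ΣQ_DR · Δt = 35.00 × 7200 = 2.52 × 10^5 ft³.

V ≈ 2.52 × 10^5 ft³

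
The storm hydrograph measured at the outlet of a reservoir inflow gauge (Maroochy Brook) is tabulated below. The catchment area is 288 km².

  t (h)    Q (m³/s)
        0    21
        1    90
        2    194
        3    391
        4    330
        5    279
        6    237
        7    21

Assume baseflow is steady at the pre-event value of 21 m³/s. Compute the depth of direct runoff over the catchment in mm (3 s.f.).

Direct runoff: 0.0, 69.0, 173.0, 370.0, 309.0, 258.0, 216.0, 0.0 m³/s; ΣQ_DR = 1395 m³/s.
V = ΣQ_DR · Δt = 1395 × 3600 s = 5.022 × 10^6 m³.
Over A = 288 km², depth = V / A = 17.4 mm.

d ≈ 17.4 mm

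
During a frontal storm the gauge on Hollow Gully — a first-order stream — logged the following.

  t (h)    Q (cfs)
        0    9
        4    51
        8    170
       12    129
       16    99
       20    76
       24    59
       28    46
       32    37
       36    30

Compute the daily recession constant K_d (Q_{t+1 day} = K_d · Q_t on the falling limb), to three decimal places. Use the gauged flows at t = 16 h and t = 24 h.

K_d ≈ 0.212

Between t = 16 h and t = 24 h the flow falls from 99 to 59 cfs over 2×4 h = 8 h.
Per-interval ratio K = (59/99)^(1/2) = 0.7720; K_d = K^(24/4) = 0.212.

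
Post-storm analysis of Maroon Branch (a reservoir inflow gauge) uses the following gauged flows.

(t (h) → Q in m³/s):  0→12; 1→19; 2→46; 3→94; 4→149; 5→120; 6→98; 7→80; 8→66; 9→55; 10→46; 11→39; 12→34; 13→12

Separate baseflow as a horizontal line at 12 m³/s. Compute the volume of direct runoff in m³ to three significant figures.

Direct-runoff ordinates (Q − Q_b): 0.0, 7.0, 34.0, 82.0, 137.0, 108.0, 86.0, 68.0, 54.0, 43.0, 34.0, 27.0, 22.0, 0.0 m³/s.
ΣQ_DR = 702.0 m³/s.
With Δt = 1 h = 3600 s, V = ΣQ_DR · Δt = 702.0 × 3600 = 2.53 × 10^6 m³.

V ≈ 2.53 × 10^6 m³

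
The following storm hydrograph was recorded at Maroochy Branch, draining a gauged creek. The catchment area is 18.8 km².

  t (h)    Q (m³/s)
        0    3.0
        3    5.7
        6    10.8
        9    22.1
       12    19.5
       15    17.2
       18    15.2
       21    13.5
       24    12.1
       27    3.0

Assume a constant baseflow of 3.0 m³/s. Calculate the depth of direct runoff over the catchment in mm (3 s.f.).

d ≈ 52.9 mm

Direct runoff: 0.0, 2.7, 7.8, 19.1, 16.5, 14.2, 12.2, 10.5, 9.1, 0.0 m³/s; ΣQ_DR = 92.10 m³/s.
V = ΣQ_DR · Δt = 92.10 × 10800 s = 9.947 × 10^5 m³.
Over A = 18.8 km², depth = V / A = 52.9 mm.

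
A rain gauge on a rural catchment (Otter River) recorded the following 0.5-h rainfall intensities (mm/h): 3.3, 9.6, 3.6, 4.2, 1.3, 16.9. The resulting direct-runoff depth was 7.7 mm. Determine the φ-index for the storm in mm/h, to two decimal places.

Only the 2 blocks with intensity above φ contribute runoff: 9.6, 16.9 mm/h.
Σ(I−φ)·Δt = d  ⇒  (9.6+16.9 − 2φ)·0.5 = 7.7
φ = (26.50 − 7.7/0.5) / 2 = 5.55 mm/h.

φ ≈ 5.55 mm/h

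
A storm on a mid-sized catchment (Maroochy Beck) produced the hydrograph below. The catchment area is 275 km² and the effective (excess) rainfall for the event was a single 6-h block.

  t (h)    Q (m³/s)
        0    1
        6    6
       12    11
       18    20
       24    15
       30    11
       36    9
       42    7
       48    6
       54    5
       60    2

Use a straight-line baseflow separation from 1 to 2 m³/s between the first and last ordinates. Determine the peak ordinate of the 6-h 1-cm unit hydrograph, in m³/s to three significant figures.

Direct runoff: 0.00, 4.90, 9.80, 18.70, 13.60, 9.50, 7.40, 5.30, 4.20, 3.10, 0.00 m³/s; ΣQ_DR = 76.50 m³/s, peak = 18.70 m³/s.
Runoff depth d = ΣQ_DR·Δt / A = 76.50 × 21600 / (275 km²) = 6.009 mm.
The 1-cm UH is the DRH scaled by (10 mm)/d, so U_p = 18.70 × 10/6.009 = 31.1 m³/s.

U_p ≈ 31.1 m³/s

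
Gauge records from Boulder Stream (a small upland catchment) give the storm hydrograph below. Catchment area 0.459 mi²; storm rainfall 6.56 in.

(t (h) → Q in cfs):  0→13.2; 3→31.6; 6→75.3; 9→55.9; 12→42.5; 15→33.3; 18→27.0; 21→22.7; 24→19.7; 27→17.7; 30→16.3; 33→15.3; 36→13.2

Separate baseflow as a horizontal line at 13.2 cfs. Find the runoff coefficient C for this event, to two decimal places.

C ≈ 0.33

ΣQ_DR = 212.1 cfs; V = ΣQ_DR·Δt = 2.291 × 10^6 ft³.
Runoff depth d = V / A = 2.148 in.
C = d / P = 2.148 / 6.56 = 0.33.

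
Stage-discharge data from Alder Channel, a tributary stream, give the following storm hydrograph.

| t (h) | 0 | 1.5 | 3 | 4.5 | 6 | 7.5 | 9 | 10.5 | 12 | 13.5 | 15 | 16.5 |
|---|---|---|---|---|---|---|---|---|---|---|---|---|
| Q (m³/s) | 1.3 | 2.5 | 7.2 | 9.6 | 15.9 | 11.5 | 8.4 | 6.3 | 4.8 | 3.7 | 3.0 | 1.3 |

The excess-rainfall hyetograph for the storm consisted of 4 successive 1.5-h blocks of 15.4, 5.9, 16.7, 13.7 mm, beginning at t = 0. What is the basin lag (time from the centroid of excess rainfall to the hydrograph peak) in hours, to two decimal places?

Centroid of excess rainfall: t_c = Σ P_i·t̄_i / ΣP_i = 3.0827 h (block centres at 0.75, 2.25, 3.75, 5.25 h).
Hydrograph peak occurs at t = 6 h, so basin lag t_L = 6 − 3.0827 = 2.92 h.

t_L ≈ 2.92 h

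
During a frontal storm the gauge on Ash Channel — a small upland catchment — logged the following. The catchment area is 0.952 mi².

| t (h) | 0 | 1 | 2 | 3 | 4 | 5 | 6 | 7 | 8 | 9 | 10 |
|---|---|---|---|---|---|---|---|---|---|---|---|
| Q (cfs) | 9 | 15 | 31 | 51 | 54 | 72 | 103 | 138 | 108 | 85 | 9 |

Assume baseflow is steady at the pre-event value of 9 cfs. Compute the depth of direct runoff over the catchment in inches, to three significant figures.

Direct runoff: 0.0, 6.0, 22.0, 42.0, 45.0, 63.0, 94.0, 129.0, 99.0, 76.0, 0.0 cfs; ΣQ_DR = 576.0 cfs.
V = ΣQ_DR · Δt = 576.0 × 3600 s = 2.074 × 10^6 ft³.
Over A = 0.952 mi², depth = V / A = 0.938 in.

d ≈ 0.938 in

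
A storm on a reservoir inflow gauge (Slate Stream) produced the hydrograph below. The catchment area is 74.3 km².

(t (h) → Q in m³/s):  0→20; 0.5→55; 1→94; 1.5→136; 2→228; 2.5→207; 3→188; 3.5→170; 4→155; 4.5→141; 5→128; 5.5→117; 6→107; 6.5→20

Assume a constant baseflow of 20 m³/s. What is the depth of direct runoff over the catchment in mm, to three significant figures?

Direct runoff: 0.0, 35.0, 74.0, 116.0, 208.0, 187.0, 168.0, 150.0, 135.0, 121.0, 108.0, 97.0, 87.0, 0.0 m³/s; ΣQ_DR = 1486 m³/s.
V = ΣQ_DR · Δt = 1486 × 1800 s = 2.675 × 10^6 m³.
Over A = 74.3 km², depth = V / A = 36.0 mm.

d ≈ 36.0 mm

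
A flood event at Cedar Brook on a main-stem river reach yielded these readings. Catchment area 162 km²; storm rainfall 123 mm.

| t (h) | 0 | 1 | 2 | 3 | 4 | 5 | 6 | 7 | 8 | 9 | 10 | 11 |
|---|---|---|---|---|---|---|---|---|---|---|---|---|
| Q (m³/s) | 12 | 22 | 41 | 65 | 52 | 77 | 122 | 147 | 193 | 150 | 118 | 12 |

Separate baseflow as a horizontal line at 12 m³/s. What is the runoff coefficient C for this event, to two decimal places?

ΣQ_DR = 867.0 m³/s; V = ΣQ_DR·Δt = 3.121 × 10^6 m³.
Runoff depth d = V / A = 19.27 mm.
C = d / P = 19.27 / 123 = 0.16.

C ≈ 0.16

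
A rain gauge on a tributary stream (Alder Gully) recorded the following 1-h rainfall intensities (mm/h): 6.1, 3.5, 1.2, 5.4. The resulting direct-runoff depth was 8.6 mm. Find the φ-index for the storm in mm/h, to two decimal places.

Only the 3 blocks with intensity above φ contribute runoff: 6.1, 3.5, 5.4 mm/h.
Σ(I−φ)·Δt = d  ⇒  (6.1+3.5+5.4 − 3φ)·1 = 8.6
φ = (15.00 − 8.6/1) / 3 = 2.13 mm/h.

φ ≈ 2.13 mm/h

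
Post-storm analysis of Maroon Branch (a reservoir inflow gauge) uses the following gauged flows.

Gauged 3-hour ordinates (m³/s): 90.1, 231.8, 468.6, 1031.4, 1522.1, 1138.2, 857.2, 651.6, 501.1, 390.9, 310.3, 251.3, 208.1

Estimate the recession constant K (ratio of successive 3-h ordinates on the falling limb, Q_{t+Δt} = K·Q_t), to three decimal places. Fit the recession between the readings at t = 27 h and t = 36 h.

Using the recession-limb readings at t = 27 h and t = 36 h: Q falls from 390.9 to 208.1 m³/s over 3 intervals.
K = (Q₂/Q₁)^(1/3) = (208.1/390.9)^(1/3) = 0.810.

K ≈ 0.810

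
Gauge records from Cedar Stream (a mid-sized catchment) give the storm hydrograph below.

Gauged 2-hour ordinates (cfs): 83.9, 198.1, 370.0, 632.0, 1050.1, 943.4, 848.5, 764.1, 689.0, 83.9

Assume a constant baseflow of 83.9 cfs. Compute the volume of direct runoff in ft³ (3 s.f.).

V ≈ 3.47 × 10^7 ft³

Direct-runoff ordinates (Q − Q_b): 0.0, 114.2, 286.1, 548.1, 966.2, 859.5, 764.6, 680.2, 605.1, 0.0 cfs.
ΣQ_DR = 4824 cfs.
With Δt = 2 h = 7200 s, V = ΣQ_DR · Δt = 4824 × 7200 = 3.47 × 10^7 ft³.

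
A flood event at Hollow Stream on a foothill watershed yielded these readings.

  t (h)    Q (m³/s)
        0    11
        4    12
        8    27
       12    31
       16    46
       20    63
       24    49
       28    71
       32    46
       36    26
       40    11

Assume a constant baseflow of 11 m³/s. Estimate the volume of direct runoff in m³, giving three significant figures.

Direct-runoff ordinates (Q − Q_b): 0.0, 1.0, 16.0, 20.0, 35.0, 52.0, 38.0, 60.0, 35.0, 15.0, 0.0 m³/s.
ΣQ_DR = 272.0 m³/s.
With Δt = 4 h = 14400 s, V = ΣQ_DR · Δt = 272.0 × 14400 = 3.92 × 10^6 m³.

V ≈ 3.92 × 10^6 m³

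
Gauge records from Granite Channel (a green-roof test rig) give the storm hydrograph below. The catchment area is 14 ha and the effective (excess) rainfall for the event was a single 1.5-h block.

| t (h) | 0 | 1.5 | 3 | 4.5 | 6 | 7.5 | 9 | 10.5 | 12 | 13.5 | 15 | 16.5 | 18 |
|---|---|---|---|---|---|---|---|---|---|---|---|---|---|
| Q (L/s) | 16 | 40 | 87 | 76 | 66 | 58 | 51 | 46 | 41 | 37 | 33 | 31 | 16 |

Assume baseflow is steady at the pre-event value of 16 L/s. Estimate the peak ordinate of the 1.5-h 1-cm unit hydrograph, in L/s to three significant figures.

U_p ≈ 47.2 L/s

Direct runoff: 0.0, 24.0, 71.0, 60.0, 50.0, 42.0, 35.0, 30.0, 25.0, 21.0, 17.0, 15.0, 0.0 L/s; ΣQ_DR = 390.0 L/s, peak = 71.0 L/s.
Runoff depth d = ΣQ_DR·Δt / A = 390.0 × 5400 / (14 ha) = 15.04 mm.
The 1-cm UH is the DRH scaled by (10 mm)/d, so U_p = 71.0 × 10/15.04 = 47.2 L/s.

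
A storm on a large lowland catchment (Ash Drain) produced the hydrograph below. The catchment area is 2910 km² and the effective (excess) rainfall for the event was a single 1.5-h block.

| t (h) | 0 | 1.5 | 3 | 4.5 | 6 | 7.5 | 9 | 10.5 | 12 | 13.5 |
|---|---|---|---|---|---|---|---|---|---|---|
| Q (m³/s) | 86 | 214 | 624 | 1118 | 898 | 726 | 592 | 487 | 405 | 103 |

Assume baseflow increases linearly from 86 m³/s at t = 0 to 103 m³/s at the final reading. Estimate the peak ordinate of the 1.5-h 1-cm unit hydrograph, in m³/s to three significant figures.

U_p ≈ 1280 m³/s

Direct runoff: 0.00, 126.11, 534.22, 1026.33, 804.44, 630.56, 494.67, 387.78, 303.89, 0.00 m³/s; ΣQ_DR = 4308 m³/s, peak = 1026.33 m³/s.
Runoff depth d = ΣQ_DR·Δt / A = 4308 × 5400 / (2910 km²) = 7.994 mm.
The 1-cm UH is the DRH scaled by (10 mm)/d, so U_p = 1026.33 × 10/7.994 = 1280 m³/s.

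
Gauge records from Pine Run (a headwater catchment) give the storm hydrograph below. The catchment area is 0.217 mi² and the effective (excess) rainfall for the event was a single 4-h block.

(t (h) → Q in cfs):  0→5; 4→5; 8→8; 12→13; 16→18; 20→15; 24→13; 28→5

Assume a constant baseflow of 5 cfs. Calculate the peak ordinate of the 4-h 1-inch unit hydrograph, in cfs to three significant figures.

Direct runoff: 0.0, 0.0, 3.0, 8.0, 13.0, 10.0, 8.0, 0.0 cfs; ΣQ_DR = 42.00 cfs, peak = 13.0 cfs.
Runoff depth d = ΣQ_DR·Δt / A = 42.00 × 14400 / (0.217 mi²) = 1.200 in.
The 1-inch UH is the DRH scaled by (1 in)/d, so U_p = 13.0 × 1/1.200 = 10.8 cfs.

U_p ≈ 10.8 cfs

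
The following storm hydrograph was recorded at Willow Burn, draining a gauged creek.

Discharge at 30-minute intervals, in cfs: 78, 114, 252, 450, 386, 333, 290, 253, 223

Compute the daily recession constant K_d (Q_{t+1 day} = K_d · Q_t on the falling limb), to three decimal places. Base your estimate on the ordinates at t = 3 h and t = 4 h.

Between t = 3 h and t = 4 h the flow falls from 290 to 223 cfs over 2×0.5 h = 1 h.
Per-interval ratio K = (223/290)^(1/2) = 0.8769; K_d = K^(24/0.5) = 0.002.

K_d ≈ 0.002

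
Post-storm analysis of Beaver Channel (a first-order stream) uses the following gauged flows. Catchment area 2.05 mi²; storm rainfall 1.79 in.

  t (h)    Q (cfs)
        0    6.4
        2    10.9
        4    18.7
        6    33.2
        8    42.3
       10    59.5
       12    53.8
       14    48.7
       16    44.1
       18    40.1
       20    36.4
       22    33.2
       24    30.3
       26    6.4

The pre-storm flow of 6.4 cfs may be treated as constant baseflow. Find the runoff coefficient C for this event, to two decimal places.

C ≈ 0.32

ΣQ_DR = 374.4 cfs; V = ΣQ_DR·Δt = 2.696 × 10^6 ft³.
Runoff depth d = V / A = 0.5660 in.
C = d / P = 0.5660 / 1.79 = 0.32.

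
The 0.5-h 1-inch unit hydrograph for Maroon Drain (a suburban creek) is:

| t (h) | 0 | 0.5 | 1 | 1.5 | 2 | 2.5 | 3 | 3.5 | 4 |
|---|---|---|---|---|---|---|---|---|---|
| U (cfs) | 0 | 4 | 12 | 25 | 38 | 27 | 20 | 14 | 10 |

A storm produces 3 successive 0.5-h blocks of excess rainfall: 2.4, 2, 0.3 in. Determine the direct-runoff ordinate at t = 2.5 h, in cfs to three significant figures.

Q ≈ 148 cfs

By discrete convolution, Q_j = Σ (P_i / 1 in) · U_{j−i}.
At t = 2.5 h (j=5): Q = (2.4/1)·27 + (2/1)·38 + (0.3/1)·25 = 148 cfs.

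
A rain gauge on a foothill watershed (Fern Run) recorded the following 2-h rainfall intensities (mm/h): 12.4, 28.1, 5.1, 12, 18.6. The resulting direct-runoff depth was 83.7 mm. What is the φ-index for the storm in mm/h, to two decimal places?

Only the 4 blocks with intensity above φ contribute runoff: 12.4, 28.1, 12, 18.6 mm/h.
Σ(I−φ)·Δt = d  ⇒  (12.4+28.1+12+18.6 − 4φ)·2 = 83.7
φ = (71.10 − 83.7/2) / 4 = 7.31 mm/h.

φ ≈ 7.31 mm/h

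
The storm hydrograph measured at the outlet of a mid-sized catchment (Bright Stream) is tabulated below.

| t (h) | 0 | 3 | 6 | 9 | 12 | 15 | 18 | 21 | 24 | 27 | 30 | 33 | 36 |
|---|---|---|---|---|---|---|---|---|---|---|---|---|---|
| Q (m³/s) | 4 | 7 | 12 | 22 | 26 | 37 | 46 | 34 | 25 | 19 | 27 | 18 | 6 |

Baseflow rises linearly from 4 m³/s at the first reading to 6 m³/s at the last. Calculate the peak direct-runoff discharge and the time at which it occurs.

Subtracting baseflow gives direct-runoff ordinates: 0.00, 2.83, 7.67, 17.50, 21.33, 32.17, 41.00, 28.83, 19.67, 13.50, 21.33, 12.17, 0.00 m³/s.
The maximum is 41.00 m³/s, occurring at the reading for t = 18 h.

Q_p = 41.00 m³/s at t = 18 h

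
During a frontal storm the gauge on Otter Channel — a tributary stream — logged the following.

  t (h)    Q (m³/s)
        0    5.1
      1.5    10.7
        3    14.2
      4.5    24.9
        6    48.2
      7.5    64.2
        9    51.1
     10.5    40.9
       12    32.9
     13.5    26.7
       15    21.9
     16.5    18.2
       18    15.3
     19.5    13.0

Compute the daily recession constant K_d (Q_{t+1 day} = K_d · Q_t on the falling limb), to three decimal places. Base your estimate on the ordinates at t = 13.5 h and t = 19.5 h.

Between t = 13.5 h and t = 19.5 h the flow falls from 26.7 to 13.0 m³/s over 4×1.5 h = 6 h.
Per-interval ratio K = (13.0/26.7)^(1/4) = 0.8353; K_d = K^(24/1.5) = 0.056.

K_d ≈ 0.056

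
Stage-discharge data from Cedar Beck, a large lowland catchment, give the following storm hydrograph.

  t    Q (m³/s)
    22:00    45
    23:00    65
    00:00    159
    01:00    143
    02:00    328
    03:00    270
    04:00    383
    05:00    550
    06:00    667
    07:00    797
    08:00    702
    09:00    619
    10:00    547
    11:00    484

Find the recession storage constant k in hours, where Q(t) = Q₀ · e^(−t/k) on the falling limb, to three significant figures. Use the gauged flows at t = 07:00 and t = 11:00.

k ≈ 8.02 h

On the falling limb, Q drops from 797 to 484 m³/s between t = 07:00 and t = 11:00 (Δt = 4 h).
k = −Δt / ln(Q₂/Q₁) = −4 / ln(484/797) = 8.02 h.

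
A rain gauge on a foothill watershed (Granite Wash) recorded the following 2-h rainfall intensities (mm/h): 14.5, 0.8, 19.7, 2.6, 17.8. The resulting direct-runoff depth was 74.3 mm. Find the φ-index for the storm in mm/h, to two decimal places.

φ ≈ 4.95 mm/h

Only the 3 blocks with intensity above φ contribute runoff: 14.5, 19.7, 17.8 mm/h.
Σ(I−φ)·Δt = d  ⇒  (14.5+19.7+17.8 − 3φ)·2 = 74.3
φ = (52.00 − 74.3/2) / 3 = 4.95 mm/h.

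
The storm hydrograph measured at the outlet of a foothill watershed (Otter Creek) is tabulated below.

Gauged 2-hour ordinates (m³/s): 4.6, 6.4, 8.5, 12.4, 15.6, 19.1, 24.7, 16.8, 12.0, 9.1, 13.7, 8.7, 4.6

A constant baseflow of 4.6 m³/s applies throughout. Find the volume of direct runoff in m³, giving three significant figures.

V ≈ 6.94 × 10^5 m³

Direct-runoff ordinates (Q − Q_b): 0.0, 1.8, 3.9, 7.8, 11.0, 14.5, 20.1, 12.2, 7.4, 4.5, 9.1, 4.1, 0.0 m³/s.
ΣQ_DR = 96.40 m³/s.
With Δt = 2 h = 7200 s, V = ΣQ_DR · Δt = 96.40 × 7200 = 6.94 × 10^5 m³.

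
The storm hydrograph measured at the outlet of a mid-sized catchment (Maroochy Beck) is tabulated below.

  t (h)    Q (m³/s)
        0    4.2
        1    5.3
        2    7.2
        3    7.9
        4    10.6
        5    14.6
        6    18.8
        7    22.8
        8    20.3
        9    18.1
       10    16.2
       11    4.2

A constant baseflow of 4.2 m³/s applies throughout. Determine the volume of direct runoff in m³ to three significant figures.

Direct-runoff ordinates (Q − Q_b): 0.0, 1.1, 3.0, 3.7, 6.4, 10.4, 14.6, 18.6, 16.1, 13.9, 12.0, 0.0 m³/s.
ΣQ_DR = 99.80 m³/s.
With Δt = 1 h = 3600 s, V = ΣQ_DR · Δt = 99.80 × 3600 = 3.59 × 10^5 m³.

V ≈ 3.59 × 10^5 m³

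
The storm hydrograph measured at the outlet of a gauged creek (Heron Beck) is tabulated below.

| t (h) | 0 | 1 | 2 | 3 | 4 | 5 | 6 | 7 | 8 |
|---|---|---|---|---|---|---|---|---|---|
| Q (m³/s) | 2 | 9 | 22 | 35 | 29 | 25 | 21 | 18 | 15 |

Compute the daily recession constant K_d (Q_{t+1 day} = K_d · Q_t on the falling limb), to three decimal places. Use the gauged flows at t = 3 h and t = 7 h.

K_d ≈ 0.019

Between t = 3 h and t = 7 h the flow falls from 35 to 18 m³/s over 4×1 h = 4 h.
Per-interval ratio K = (18/35)^(1/4) = 0.8468; K_d = K^(24/1) = 0.019.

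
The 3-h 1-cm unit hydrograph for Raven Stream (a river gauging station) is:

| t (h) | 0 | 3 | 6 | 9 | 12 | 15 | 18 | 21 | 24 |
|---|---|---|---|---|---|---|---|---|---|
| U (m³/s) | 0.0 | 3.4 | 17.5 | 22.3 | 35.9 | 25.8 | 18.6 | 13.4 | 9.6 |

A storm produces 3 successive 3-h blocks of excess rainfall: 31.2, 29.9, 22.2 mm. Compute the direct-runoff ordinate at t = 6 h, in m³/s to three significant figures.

By discrete convolution, Q_j = Σ (P_i / 10 mm) · U_{j−i}.
At t = 6 h (j=2): Q = (31.2/10)·17.5 + (29.9/10)·3.4 + (22.2/10)·0.0 = 64.8 m³/s.

Q ≈ 64.8 m³/s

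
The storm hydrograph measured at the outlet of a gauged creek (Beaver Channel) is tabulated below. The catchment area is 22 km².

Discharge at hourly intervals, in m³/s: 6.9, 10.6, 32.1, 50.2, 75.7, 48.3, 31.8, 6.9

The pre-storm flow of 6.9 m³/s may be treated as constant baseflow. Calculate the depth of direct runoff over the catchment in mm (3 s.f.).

Direct runoff: 0.0, 3.7, 25.2, 43.3, 68.8, 41.4, 24.9, 0.0 m³/s; ΣQ_DR = 207.3 m³/s.
V = ΣQ_DR · Δt = 207.3 × 3600 s = 7.463 × 10^5 m³.
Over A = 22 km², depth = V / A = 33.9 mm.

d ≈ 33.9 mm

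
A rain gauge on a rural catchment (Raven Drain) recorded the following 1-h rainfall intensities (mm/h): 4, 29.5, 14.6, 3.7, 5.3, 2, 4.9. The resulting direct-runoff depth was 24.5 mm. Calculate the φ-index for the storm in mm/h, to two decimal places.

φ ≈ 9.80 mm/h

Only the 2 blocks with intensity above φ contribute runoff: 29.5, 14.6 mm/h.
Σ(I−φ)·Δt = d  ⇒  (29.5+14.6 − 2φ)·1 = 24.5
φ = (44.10 − 24.5/1) / 2 = 9.80 mm/h.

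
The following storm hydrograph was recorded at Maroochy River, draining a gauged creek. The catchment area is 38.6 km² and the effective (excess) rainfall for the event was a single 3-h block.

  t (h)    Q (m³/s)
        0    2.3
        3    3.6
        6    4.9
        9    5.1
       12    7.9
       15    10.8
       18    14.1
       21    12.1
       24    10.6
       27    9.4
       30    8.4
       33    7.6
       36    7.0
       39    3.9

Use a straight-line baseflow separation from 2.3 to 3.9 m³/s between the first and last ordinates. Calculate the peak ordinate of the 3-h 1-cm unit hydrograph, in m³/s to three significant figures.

U_p ≈ 6.15 m³/s

Direct runoff: 0.00, 1.18, 2.35, 2.43, 5.11, 7.88, 11.06, 8.94, 7.32, 5.99, 4.87, 3.95, 3.22, 0.00 m³/s; ΣQ_DR = 64.30 m³/s, peak = 11.06 m³/s.
Runoff depth d = ΣQ_DR·Δt / A = 64.30 × 10800 / (38.6 km²) = 17.99 mm.
The 1-cm UH is the DRH scaled by (10 mm)/d, so U_p = 11.06 × 10/17.99 = 6.15 m³/s.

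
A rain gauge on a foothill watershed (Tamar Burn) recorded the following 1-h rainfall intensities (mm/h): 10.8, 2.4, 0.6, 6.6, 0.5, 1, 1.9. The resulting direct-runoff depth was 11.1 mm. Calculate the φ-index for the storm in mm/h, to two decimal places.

φ ≈ 3.15 mm/h

Only the 2 blocks with intensity above φ contribute runoff: 10.8, 6.6 mm/h.
Σ(I−φ)·Δt = d  ⇒  (10.8+6.6 − 2φ)·1 = 11.1
φ = (17.40 − 11.1/1) / 2 = 3.15 mm/h.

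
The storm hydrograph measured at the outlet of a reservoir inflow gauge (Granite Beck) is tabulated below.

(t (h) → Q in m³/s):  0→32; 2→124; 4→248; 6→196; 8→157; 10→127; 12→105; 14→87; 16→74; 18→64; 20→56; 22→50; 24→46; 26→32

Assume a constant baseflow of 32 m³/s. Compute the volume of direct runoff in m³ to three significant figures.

V ≈ 6.84 × 10^6 m³

Direct-runoff ordinates (Q − Q_b): 0.0, 92.0, 216.0, 164.0, 125.0, 95.0, 73.0, 55.0, 42.0, 32.0, 24.0, 18.0, 14.0, 0.0 m³/s.
ΣQ_DR = 950.0 m³/s.
With Δt = 2 h = 7200 s, V = ΣQ_DR · Δt = 950.0 × 7200 = 6.84 × 10^6 m³.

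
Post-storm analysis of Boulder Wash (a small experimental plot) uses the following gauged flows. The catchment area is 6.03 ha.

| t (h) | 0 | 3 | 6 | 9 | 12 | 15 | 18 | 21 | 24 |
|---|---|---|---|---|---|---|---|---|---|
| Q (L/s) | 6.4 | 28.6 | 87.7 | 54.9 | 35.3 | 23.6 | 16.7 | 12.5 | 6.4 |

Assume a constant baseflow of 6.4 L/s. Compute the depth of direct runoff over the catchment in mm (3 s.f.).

d ≈ 38.4 mm

Direct runoff: 0.0, 22.2, 81.3, 48.5, 28.9, 17.2, 10.3, 6.1, 0.0 L/s; ΣQ_DR = 214.5 L/s.
V = ΣQ_DR · Δt = 214.5 × 10800 s = 2.317 × 10^6 L.
Over A = 6.03 ha, depth = V / A = 38.4 mm.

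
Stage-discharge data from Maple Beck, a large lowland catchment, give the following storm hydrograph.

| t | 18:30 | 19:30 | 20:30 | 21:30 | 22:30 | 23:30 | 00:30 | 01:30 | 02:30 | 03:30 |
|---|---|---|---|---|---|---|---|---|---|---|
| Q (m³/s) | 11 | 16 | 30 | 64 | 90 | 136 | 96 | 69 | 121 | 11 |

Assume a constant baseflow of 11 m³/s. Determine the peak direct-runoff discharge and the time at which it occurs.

Q_p = 125.0 m³/s at t = 23:30

Subtracting baseflow gives direct-runoff ordinates: 0.0, 5.0, 19.0, 53.0, 79.0, 125.0, 85.0, 58.0, 110.0, 0.0 m³/s.
The maximum is 125.0 m³/s, occurring at the reading for t = 23:30.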